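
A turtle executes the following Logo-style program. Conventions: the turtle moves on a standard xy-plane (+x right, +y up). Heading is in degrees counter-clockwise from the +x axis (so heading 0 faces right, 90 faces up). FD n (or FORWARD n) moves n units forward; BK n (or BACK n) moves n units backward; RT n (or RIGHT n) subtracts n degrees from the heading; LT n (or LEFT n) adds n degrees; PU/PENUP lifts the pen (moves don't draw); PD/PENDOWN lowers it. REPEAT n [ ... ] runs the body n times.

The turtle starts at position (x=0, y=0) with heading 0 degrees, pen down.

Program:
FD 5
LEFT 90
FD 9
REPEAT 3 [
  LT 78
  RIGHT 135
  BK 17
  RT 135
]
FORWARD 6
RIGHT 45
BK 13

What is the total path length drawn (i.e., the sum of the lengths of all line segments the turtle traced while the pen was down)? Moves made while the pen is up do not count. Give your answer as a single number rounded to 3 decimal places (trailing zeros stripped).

Answer: 84

Derivation:
Executing turtle program step by step:
Start: pos=(0,0), heading=0, pen down
FD 5: (0,0) -> (5,0) [heading=0, draw]
LT 90: heading 0 -> 90
FD 9: (5,0) -> (5,9) [heading=90, draw]
REPEAT 3 [
  -- iteration 1/3 --
  LT 78: heading 90 -> 168
  RT 135: heading 168 -> 33
  BK 17: (5,9) -> (-9.257,-0.259) [heading=33, draw]
  RT 135: heading 33 -> 258
  -- iteration 2/3 --
  LT 78: heading 258 -> 336
  RT 135: heading 336 -> 201
  BK 17: (-9.257,-0.259) -> (6.613,5.833) [heading=201, draw]
  RT 135: heading 201 -> 66
  -- iteration 3/3 --
  LT 78: heading 66 -> 144
  RT 135: heading 144 -> 9
  BK 17: (6.613,5.833) -> (-10.177,3.174) [heading=9, draw]
  RT 135: heading 9 -> 234
]
FD 6: (-10.177,3.174) -> (-13.704,-1.68) [heading=234, draw]
RT 45: heading 234 -> 189
BK 13: (-13.704,-1.68) -> (-0.864,0.354) [heading=189, draw]
Final: pos=(-0.864,0.354), heading=189, 7 segment(s) drawn

Segment lengths:
  seg 1: (0,0) -> (5,0), length = 5
  seg 2: (5,0) -> (5,9), length = 9
  seg 3: (5,9) -> (-9.257,-0.259), length = 17
  seg 4: (-9.257,-0.259) -> (6.613,5.833), length = 17
  seg 5: (6.613,5.833) -> (-10.177,3.174), length = 17
  seg 6: (-10.177,3.174) -> (-13.704,-1.68), length = 6
  seg 7: (-13.704,-1.68) -> (-0.864,0.354), length = 13
Total = 84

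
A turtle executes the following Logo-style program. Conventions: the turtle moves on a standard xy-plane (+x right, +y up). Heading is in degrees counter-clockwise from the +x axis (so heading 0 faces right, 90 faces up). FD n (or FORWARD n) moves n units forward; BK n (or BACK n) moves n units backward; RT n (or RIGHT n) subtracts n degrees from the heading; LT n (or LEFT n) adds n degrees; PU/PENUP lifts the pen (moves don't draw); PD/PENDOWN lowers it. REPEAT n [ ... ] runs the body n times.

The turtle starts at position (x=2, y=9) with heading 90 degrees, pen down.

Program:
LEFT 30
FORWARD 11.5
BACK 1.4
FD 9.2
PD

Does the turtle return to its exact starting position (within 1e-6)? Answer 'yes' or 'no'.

Answer: no

Derivation:
Executing turtle program step by step:
Start: pos=(2,9), heading=90, pen down
LT 30: heading 90 -> 120
FD 11.5: (2,9) -> (-3.75,18.959) [heading=120, draw]
BK 1.4: (-3.75,18.959) -> (-3.05,17.747) [heading=120, draw]
FD 9.2: (-3.05,17.747) -> (-7.65,25.714) [heading=120, draw]
PD: pen down
Final: pos=(-7.65,25.714), heading=120, 3 segment(s) drawn

Start position: (2, 9)
Final position: (-7.65, 25.714)
Distance = 19.3; >= 1e-6 -> NOT closed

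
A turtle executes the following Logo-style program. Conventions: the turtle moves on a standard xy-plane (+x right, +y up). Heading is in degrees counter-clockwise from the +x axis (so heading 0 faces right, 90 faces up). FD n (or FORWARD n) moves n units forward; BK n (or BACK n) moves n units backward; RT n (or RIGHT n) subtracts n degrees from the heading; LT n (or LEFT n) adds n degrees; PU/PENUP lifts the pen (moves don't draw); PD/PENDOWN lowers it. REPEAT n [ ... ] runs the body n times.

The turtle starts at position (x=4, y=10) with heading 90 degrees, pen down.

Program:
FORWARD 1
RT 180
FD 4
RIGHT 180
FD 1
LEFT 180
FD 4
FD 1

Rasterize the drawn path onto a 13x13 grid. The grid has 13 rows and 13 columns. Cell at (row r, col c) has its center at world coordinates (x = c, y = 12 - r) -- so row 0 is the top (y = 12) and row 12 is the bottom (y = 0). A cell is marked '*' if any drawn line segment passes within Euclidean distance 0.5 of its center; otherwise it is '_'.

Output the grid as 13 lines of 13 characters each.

Segment 0: (4,10) -> (4,11)
Segment 1: (4,11) -> (4,7)
Segment 2: (4,7) -> (4,8)
Segment 3: (4,8) -> (4,4)
Segment 4: (4,4) -> (4,3)

Answer: _____________
____*________
____*________
____*________
____*________
____*________
____*________
____*________
____*________
____*________
_____________
_____________
_____________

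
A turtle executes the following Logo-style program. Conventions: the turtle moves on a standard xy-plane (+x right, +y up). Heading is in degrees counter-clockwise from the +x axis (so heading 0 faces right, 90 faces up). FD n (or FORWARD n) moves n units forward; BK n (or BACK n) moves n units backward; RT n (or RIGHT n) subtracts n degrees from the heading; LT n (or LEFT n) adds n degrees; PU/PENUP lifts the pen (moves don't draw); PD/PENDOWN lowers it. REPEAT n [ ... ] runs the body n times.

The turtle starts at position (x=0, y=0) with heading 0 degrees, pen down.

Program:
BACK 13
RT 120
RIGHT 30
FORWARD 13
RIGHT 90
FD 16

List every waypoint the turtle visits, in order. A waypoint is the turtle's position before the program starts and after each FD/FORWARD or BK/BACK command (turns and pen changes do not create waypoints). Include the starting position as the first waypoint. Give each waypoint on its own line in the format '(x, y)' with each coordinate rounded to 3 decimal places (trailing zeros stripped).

Executing turtle program step by step:
Start: pos=(0,0), heading=0, pen down
BK 13: (0,0) -> (-13,0) [heading=0, draw]
RT 120: heading 0 -> 240
RT 30: heading 240 -> 210
FD 13: (-13,0) -> (-24.258,-6.5) [heading=210, draw]
RT 90: heading 210 -> 120
FD 16: (-24.258,-6.5) -> (-32.258,7.356) [heading=120, draw]
Final: pos=(-32.258,7.356), heading=120, 3 segment(s) drawn
Waypoints (4 total):
(0, 0)
(-13, 0)
(-24.258, -6.5)
(-32.258, 7.356)

Answer: (0, 0)
(-13, 0)
(-24.258, -6.5)
(-32.258, 7.356)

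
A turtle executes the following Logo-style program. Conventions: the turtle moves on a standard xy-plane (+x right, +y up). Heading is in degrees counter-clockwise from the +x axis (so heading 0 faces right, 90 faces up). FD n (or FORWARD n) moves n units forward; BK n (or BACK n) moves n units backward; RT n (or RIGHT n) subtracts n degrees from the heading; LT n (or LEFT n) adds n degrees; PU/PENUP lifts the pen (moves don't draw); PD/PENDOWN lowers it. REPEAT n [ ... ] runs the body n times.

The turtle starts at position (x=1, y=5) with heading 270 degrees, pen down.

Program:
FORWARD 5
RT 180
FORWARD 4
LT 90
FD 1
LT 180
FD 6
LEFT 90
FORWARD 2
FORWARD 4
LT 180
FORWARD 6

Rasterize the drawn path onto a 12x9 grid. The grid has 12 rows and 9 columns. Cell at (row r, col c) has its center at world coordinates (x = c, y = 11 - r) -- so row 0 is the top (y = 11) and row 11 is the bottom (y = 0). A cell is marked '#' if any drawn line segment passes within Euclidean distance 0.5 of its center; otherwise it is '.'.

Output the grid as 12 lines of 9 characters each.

Segment 0: (1,5) -> (1,0)
Segment 1: (1,0) -> (1,4)
Segment 2: (1,4) -> (-0,4)
Segment 3: (-0,4) -> (6,4)
Segment 4: (6,4) -> (6,6)
Segment 5: (6,6) -> (6,10)
Segment 6: (6,10) -> (6,4)

Answer: .........
......#..
......#..
......#..
......#..
......#..
.#....#..
#######..
.#.......
.#.......
.#.......
.#.......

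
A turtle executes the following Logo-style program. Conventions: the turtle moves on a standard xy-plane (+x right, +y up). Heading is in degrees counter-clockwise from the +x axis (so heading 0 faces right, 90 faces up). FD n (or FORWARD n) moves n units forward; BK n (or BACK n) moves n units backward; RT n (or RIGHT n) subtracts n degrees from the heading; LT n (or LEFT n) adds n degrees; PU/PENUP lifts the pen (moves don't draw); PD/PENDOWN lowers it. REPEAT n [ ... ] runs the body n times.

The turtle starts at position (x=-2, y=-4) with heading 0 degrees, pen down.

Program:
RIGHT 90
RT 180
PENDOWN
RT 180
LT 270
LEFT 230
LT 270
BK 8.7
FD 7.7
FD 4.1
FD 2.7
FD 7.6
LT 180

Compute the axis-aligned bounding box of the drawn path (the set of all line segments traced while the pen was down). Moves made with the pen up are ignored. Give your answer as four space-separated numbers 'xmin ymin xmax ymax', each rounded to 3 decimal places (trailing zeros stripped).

Answer: -8.665 -12.613 8.265 1.592

Derivation:
Executing turtle program step by step:
Start: pos=(-2,-4), heading=0, pen down
RT 90: heading 0 -> 270
RT 180: heading 270 -> 90
PD: pen down
RT 180: heading 90 -> 270
LT 270: heading 270 -> 180
LT 230: heading 180 -> 50
LT 270: heading 50 -> 320
BK 8.7: (-2,-4) -> (-8.665,1.592) [heading=320, draw]
FD 7.7: (-8.665,1.592) -> (-2.766,-3.357) [heading=320, draw]
FD 4.1: (-2.766,-3.357) -> (0.375,-5.993) [heading=320, draw]
FD 2.7: (0.375,-5.993) -> (2.443,-7.728) [heading=320, draw]
FD 7.6: (2.443,-7.728) -> (8.265,-12.613) [heading=320, draw]
LT 180: heading 320 -> 140
Final: pos=(8.265,-12.613), heading=140, 5 segment(s) drawn

Segment endpoints: x in {-8.665, -2.766, -2, 0.375, 2.443, 8.265}, y in {-12.613, -7.728, -5.993, -4, -3.357, 1.592}
xmin=-8.665, ymin=-12.613, xmax=8.265, ymax=1.592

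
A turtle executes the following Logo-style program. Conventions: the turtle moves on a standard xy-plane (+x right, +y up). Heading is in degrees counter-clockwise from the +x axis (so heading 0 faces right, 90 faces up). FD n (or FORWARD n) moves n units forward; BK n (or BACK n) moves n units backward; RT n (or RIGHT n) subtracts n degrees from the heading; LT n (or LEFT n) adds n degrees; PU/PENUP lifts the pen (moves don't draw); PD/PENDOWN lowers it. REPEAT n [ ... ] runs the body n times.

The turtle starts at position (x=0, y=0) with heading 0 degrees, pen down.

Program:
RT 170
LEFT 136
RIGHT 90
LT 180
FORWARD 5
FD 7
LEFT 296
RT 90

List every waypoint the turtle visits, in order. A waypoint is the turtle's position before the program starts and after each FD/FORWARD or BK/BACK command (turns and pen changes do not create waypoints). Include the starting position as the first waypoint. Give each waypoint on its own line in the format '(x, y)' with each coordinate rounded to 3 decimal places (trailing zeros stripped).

Answer: (0, 0)
(2.796, 4.145)
(6.71, 9.948)

Derivation:
Executing turtle program step by step:
Start: pos=(0,0), heading=0, pen down
RT 170: heading 0 -> 190
LT 136: heading 190 -> 326
RT 90: heading 326 -> 236
LT 180: heading 236 -> 56
FD 5: (0,0) -> (2.796,4.145) [heading=56, draw]
FD 7: (2.796,4.145) -> (6.71,9.948) [heading=56, draw]
LT 296: heading 56 -> 352
RT 90: heading 352 -> 262
Final: pos=(6.71,9.948), heading=262, 2 segment(s) drawn
Waypoints (3 total):
(0, 0)
(2.796, 4.145)
(6.71, 9.948)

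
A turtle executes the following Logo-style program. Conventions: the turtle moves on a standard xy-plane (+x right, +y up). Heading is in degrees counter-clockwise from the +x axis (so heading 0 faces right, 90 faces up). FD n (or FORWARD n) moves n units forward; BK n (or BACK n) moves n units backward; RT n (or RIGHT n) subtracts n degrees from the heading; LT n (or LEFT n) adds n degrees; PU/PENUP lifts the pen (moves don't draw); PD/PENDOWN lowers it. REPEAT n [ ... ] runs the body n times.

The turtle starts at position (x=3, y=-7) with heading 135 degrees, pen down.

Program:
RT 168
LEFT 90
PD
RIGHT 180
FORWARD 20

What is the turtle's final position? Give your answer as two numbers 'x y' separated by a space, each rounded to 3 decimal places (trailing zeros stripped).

Executing turtle program step by step:
Start: pos=(3,-7), heading=135, pen down
RT 168: heading 135 -> 327
LT 90: heading 327 -> 57
PD: pen down
RT 180: heading 57 -> 237
FD 20: (3,-7) -> (-7.893,-23.773) [heading=237, draw]
Final: pos=(-7.893,-23.773), heading=237, 1 segment(s) drawn

Answer: -7.893 -23.773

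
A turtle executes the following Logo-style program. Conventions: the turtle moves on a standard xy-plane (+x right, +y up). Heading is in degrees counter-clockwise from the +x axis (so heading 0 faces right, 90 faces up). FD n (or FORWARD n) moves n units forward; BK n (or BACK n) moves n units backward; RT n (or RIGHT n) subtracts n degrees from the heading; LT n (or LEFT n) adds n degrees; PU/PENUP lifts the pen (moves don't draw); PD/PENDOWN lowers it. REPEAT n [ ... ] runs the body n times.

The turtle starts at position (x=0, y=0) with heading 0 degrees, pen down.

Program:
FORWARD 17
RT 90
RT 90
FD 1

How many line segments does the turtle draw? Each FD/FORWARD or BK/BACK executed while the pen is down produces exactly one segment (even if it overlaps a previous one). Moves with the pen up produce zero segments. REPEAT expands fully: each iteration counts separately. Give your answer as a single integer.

Answer: 2

Derivation:
Executing turtle program step by step:
Start: pos=(0,0), heading=0, pen down
FD 17: (0,0) -> (17,0) [heading=0, draw]
RT 90: heading 0 -> 270
RT 90: heading 270 -> 180
FD 1: (17,0) -> (16,0) [heading=180, draw]
Final: pos=(16,0), heading=180, 2 segment(s) drawn
Segments drawn: 2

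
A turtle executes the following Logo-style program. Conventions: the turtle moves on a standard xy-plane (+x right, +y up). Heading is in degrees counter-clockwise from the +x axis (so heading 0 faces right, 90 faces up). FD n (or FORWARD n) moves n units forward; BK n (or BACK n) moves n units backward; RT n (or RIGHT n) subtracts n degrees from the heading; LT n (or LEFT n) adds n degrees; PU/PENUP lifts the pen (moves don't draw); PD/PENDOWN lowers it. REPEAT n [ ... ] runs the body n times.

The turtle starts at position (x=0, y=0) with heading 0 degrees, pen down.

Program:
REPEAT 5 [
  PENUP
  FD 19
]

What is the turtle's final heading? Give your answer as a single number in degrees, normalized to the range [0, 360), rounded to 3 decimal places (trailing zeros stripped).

Executing turtle program step by step:
Start: pos=(0,0), heading=0, pen down
REPEAT 5 [
  -- iteration 1/5 --
  PU: pen up
  FD 19: (0,0) -> (19,0) [heading=0, move]
  -- iteration 2/5 --
  PU: pen up
  FD 19: (19,0) -> (38,0) [heading=0, move]
  -- iteration 3/5 --
  PU: pen up
  FD 19: (38,0) -> (57,0) [heading=0, move]
  -- iteration 4/5 --
  PU: pen up
  FD 19: (57,0) -> (76,0) [heading=0, move]
  -- iteration 5/5 --
  PU: pen up
  FD 19: (76,0) -> (95,0) [heading=0, move]
]
Final: pos=(95,0), heading=0, 0 segment(s) drawn

Answer: 0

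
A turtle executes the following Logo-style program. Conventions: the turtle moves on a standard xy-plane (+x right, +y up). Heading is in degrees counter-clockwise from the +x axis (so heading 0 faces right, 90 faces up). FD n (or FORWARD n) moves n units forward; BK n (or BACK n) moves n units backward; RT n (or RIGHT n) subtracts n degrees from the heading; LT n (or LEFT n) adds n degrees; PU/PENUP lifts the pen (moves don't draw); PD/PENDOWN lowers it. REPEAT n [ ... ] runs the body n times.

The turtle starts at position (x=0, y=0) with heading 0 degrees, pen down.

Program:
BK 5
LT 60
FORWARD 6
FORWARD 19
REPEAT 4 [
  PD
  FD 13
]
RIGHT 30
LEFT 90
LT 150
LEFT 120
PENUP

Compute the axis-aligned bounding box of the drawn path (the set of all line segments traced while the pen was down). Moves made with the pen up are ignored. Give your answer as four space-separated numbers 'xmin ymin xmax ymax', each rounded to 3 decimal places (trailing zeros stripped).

Answer: -5 0 33.5 66.684

Derivation:
Executing turtle program step by step:
Start: pos=(0,0), heading=0, pen down
BK 5: (0,0) -> (-5,0) [heading=0, draw]
LT 60: heading 0 -> 60
FD 6: (-5,0) -> (-2,5.196) [heading=60, draw]
FD 19: (-2,5.196) -> (7.5,21.651) [heading=60, draw]
REPEAT 4 [
  -- iteration 1/4 --
  PD: pen down
  FD 13: (7.5,21.651) -> (14,32.909) [heading=60, draw]
  -- iteration 2/4 --
  PD: pen down
  FD 13: (14,32.909) -> (20.5,44.167) [heading=60, draw]
  -- iteration 3/4 --
  PD: pen down
  FD 13: (20.5,44.167) -> (27,55.426) [heading=60, draw]
  -- iteration 4/4 --
  PD: pen down
  FD 13: (27,55.426) -> (33.5,66.684) [heading=60, draw]
]
RT 30: heading 60 -> 30
LT 90: heading 30 -> 120
LT 150: heading 120 -> 270
LT 120: heading 270 -> 30
PU: pen up
Final: pos=(33.5,66.684), heading=30, 7 segment(s) drawn

Segment endpoints: x in {-5, -2, 0, 7.5, 14, 20.5, 27, 33.5}, y in {0, 5.196, 21.651, 32.909, 44.167, 55.426, 66.684}
xmin=-5, ymin=0, xmax=33.5, ymax=66.684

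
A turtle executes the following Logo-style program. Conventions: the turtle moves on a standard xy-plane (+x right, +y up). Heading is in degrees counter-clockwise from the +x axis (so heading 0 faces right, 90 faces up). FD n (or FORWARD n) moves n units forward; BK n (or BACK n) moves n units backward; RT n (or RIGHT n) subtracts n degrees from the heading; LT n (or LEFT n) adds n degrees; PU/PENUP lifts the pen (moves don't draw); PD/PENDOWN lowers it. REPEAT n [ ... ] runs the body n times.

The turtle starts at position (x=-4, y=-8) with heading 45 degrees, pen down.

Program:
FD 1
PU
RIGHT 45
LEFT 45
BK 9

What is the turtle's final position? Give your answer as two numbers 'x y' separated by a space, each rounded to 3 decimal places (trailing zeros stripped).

Executing turtle program step by step:
Start: pos=(-4,-8), heading=45, pen down
FD 1: (-4,-8) -> (-3.293,-7.293) [heading=45, draw]
PU: pen up
RT 45: heading 45 -> 0
LT 45: heading 0 -> 45
BK 9: (-3.293,-7.293) -> (-9.657,-13.657) [heading=45, move]
Final: pos=(-9.657,-13.657), heading=45, 1 segment(s) drawn

Answer: -9.657 -13.657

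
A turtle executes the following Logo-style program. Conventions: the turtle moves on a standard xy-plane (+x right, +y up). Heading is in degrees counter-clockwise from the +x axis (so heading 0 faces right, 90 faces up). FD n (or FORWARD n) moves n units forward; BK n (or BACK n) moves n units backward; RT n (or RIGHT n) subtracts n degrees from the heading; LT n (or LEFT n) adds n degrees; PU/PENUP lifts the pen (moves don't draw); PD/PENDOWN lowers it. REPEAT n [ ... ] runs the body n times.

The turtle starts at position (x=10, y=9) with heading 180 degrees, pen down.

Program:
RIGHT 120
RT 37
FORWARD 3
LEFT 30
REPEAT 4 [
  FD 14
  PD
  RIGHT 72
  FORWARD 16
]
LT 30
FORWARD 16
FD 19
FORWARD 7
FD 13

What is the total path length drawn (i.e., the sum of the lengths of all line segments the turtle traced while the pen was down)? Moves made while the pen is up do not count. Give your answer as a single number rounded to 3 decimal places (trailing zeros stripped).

Executing turtle program step by step:
Start: pos=(10,9), heading=180, pen down
RT 120: heading 180 -> 60
RT 37: heading 60 -> 23
FD 3: (10,9) -> (12.762,10.172) [heading=23, draw]
LT 30: heading 23 -> 53
REPEAT 4 [
  -- iteration 1/4 --
  FD 14: (12.762,10.172) -> (21.187,21.353) [heading=53, draw]
  PD: pen down
  RT 72: heading 53 -> 341
  FD 16: (21.187,21.353) -> (36.315,16.144) [heading=341, draw]
  -- iteration 2/4 --
  FD 14: (36.315,16.144) -> (49.552,11.586) [heading=341, draw]
  PD: pen down
  RT 72: heading 341 -> 269
  FD 16: (49.552,11.586) -> (49.273,-4.412) [heading=269, draw]
  -- iteration 3/4 --
  FD 14: (49.273,-4.412) -> (49.029,-18.409) [heading=269, draw]
  PD: pen down
  RT 72: heading 269 -> 197
  FD 16: (49.029,-18.409) -> (33.728,-23.087) [heading=197, draw]
  -- iteration 4/4 --
  FD 14: (33.728,-23.087) -> (20.34,-27.181) [heading=197, draw]
  PD: pen down
  RT 72: heading 197 -> 125
  FD 16: (20.34,-27.181) -> (11.163,-14.074) [heading=125, draw]
]
LT 30: heading 125 -> 155
FD 16: (11.163,-14.074) -> (-3.338,-7.312) [heading=155, draw]
FD 19: (-3.338,-7.312) -> (-20.558,0.718) [heading=155, draw]
FD 7: (-20.558,0.718) -> (-26.902,3.676) [heading=155, draw]
FD 13: (-26.902,3.676) -> (-38.684,9.17) [heading=155, draw]
Final: pos=(-38.684,9.17), heading=155, 13 segment(s) drawn

Segment lengths:
  seg 1: (10,9) -> (12.762,10.172), length = 3
  seg 2: (12.762,10.172) -> (21.187,21.353), length = 14
  seg 3: (21.187,21.353) -> (36.315,16.144), length = 16
  seg 4: (36.315,16.144) -> (49.552,11.586), length = 14
  seg 5: (49.552,11.586) -> (49.273,-4.412), length = 16
  seg 6: (49.273,-4.412) -> (49.029,-18.409), length = 14
  seg 7: (49.029,-18.409) -> (33.728,-23.087), length = 16
  seg 8: (33.728,-23.087) -> (20.34,-27.181), length = 14
  seg 9: (20.34,-27.181) -> (11.163,-14.074), length = 16
  seg 10: (11.163,-14.074) -> (-3.338,-7.312), length = 16
  seg 11: (-3.338,-7.312) -> (-20.558,0.718), length = 19
  seg 12: (-20.558,0.718) -> (-26.902,3.676), length = 7
  seg 13: (-26.902,3.676) -> (-38.684,9.17), length = 13
Total = 178

Answer: 178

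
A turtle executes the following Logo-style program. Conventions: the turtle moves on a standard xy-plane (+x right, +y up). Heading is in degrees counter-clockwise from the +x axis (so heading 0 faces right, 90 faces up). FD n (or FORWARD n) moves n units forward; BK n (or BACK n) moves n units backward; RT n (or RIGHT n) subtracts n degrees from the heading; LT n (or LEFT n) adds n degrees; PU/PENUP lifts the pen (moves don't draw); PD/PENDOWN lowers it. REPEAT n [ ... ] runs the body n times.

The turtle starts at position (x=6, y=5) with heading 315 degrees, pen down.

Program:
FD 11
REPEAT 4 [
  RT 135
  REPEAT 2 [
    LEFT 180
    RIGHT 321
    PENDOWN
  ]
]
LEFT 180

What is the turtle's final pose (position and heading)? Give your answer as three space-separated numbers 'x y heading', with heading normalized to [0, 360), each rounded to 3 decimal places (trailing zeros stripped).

Answer: 13.778 -2.778 267

Derivation:
Executing turtle program step by step:
Start: pos=(6,5), heading=315, pen down
FD 11: (6,5) -> (13.778,-2.778) [heading=315, draw]
REPEAT 4 [
  -- iteration 1/4 --
  RT 135: heading 315 -> 180
  REPEAT 2 [
    -- iteration 1/2 --
    LT 180: heading 180 -> 0
    RT 321: heading 0 -> 39
    PD: pen down
    -- iteration 2/2 --
    LT 180: heading 39 -> 219
    RT 321: heading 219 -> 258
    PD: pen down
  ]
  -- iteration 2/4 --
  RT 135: heading 258 -> 123
  REPEAT 2 [
    -- iteration 1/2 --
    LT 180: heading 123 -> 303
    RT 321: heading 303 -> 342
    PD: pen down
    -- iteration 2/2 --
    LT 180: heading 342 -> 162
    RT 321: heading 162 -> 201
    PD: pen down
  ]
  -- iteration 3/4 --
  RT 135: heading 201 -> 66
  REPEAT 2 [
    -- iteration 1/2 --
    LT 180: heading 66 -> 246
    RT 321: heading 246 -> 285
    PD: pen down
    -- iteration 2/2 --
    LT 180: heading 285 -> 105
    RT 321: heading 105 -> 144
    PD: pen down
  ]
  -- iteration 4/4 --
  RT 135: heading 144 -> 9
  REPEAT 2 [
    -- iteration 1/2 --
    LT 180: heading 9 -> 189
    RT 321: heading 189 -> 228
    PD: pen down
    -- iteration 2/2 --
    LT 180: heading 228 -> 48
    RT 321: heading 48 -> 87
    PD: pen down
  ]
]
LT 180: heading 87 -> 267
Final: pos=(13.778,-2.778), heading=267, 1 segment(s) drawn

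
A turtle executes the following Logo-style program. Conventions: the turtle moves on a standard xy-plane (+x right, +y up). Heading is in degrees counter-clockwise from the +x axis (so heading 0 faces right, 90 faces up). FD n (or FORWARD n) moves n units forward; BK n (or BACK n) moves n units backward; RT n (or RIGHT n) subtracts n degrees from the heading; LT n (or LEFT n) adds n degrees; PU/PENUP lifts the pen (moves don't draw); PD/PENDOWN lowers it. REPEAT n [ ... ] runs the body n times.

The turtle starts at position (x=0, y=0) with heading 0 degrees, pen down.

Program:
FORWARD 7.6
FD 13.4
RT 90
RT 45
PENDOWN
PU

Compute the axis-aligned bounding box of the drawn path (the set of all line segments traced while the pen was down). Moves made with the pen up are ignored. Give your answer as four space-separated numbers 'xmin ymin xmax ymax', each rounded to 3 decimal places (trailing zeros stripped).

Answer: 0 0 21 0

Derivation:
Executing turtle program step by step:
Start: pos=(0,0), heading=0, pen down
FD 7.6: (0,0) -> (7.6,0) [heading=0, draw]
FD 13.4: (7.6,0) -> (21,0) [heading=0, draw]
RT 90: heading 0 -> 270
RT 45: heading 270 -> 225
PD: pen down
PU: pen up
Final: pos=(21,0), heading=225, 2 segment(s) drawn

Segment endpoints: x in {0, 7.6, 21}, y in {0}
xmin=0, ymin=0, xmax=21, ymax=0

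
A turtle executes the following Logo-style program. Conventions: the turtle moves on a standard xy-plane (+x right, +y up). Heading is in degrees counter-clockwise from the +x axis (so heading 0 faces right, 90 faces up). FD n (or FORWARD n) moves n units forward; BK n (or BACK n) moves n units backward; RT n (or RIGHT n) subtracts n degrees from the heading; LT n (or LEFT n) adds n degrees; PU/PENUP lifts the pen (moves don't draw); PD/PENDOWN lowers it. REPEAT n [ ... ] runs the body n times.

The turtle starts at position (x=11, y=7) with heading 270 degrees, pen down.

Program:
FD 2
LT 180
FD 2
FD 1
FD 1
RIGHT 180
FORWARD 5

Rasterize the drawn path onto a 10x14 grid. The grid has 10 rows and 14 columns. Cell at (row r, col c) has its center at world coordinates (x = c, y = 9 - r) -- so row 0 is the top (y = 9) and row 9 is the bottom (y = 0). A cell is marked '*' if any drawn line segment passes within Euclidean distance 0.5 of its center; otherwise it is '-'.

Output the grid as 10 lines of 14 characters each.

Answer: -----------*--
-----------*--
-----------*--
-----------*--
-----------*--
-----------*--
--------------
--------------
--------------
--------------

Derivation:
Segment 0: (11,7) -> (11,5)
Segment 1: (11,5) -> (11,7)
Segment 2: (11,7) -> (11,8)
Segment 3: (11,8) -> (11,9)
Segment 4: (11,9) -> (11,4)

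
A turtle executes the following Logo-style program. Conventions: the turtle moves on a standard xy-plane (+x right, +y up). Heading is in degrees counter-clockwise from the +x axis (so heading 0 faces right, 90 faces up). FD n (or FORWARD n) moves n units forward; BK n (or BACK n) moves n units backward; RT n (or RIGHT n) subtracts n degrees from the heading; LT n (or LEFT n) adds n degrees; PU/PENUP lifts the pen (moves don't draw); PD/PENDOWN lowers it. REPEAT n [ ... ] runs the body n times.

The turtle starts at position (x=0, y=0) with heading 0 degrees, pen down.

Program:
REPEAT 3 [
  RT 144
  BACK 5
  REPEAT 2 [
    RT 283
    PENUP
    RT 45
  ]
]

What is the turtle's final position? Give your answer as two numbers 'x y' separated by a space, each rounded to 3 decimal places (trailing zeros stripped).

Executing turtle program step by step:
Start: pos=(0,0), heading=0, pen down
REPEAT 3 [
  -- iteration 1/3 --
  RT 144: heading 0 -> 216
  BK 5: (0,0) -> (4.045,2.939) [heading=216, draw]
  REPEAT 2 [
    -- iteration 1/2 --
    RT 283: heading 216 -> 293
    PU: pen up
    RT 45: heading 293 -> 248
    -- iteration 2/2 --
    RT 283: heading 248 -> 325
    PU: pen up
    RT 45: heading 325 -> 280
  ]
  -- iteration 2/3 --
  RT 144: heading 280 -> 136
  BK 5: (4.045,2.939) -> (7.642,-0.534) [heading=136, move]
  REPEAT 2 [
    -- iteration 1/2 --
    RT 283: heading 136 -> 213
    PU: pen up
    RT 45: heading 213 -> 168
    -- iteration 2/2 --
    RT 283: heading 168 -> 245
    PU: pen up
    RT 45: heading 245 -> 200
  ]
  -- iteration 3/3 --
  RT 144: heading 200 -> 56
  BK 5: (7.642,-0.534) -> (4.846,-4.68) [heading=56, move]
  REPEAT 2 [
    -- iteration 1/2 --
    RT 283: heading 56 -> 133
    PU: pen up
    RT 45: heading 133 -> 88
    -- iteration 2/2 --
    RT 283: heading 88 -> 165
    PU: pen up
    RT 45: heading 165 -> 120
  ]
]
Final: pos=(4.846,-4.68), heading=120, 1 segment(s) drawn

Answer: 4.846 -4.68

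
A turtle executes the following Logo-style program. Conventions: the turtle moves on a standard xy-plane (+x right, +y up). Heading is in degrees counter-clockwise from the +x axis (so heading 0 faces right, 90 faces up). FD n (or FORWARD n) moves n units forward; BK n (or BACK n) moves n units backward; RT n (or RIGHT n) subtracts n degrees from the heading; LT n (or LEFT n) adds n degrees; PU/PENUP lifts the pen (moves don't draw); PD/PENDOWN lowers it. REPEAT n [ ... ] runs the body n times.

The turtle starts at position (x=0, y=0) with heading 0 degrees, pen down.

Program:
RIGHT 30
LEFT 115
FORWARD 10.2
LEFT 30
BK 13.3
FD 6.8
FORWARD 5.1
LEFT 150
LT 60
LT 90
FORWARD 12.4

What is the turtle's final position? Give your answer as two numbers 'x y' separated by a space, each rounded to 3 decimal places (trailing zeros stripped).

Executing turtle program step by step:
Start: pos=(0,0), heading=0, pen down
RT 30: heading 0 -> 330
LT 115: heading 330 -> 85
FD 10.2: (0,0) -> (0.889,10.161) [heading=85, draw]
LT 30: heading 85 -> 115
BK 13.3: (0.889,10.161) -> (6.51,-1.893) [heading=115, draw]
FD 6.8: (6.51,-1.893) -> (3.636,4.27) [heading=115, draw]
FD 5.1: (3.636,4.27) -> (1.481,8.892) [heading=115, draw]
LT 150: heading 115 -> 265
LT 60: heading 265 -> 325
LT 90: heading 325 -> 55
FD 12.4: (1.481,8.892) -> (8.593,19.05) [heading=55, draw]
Final: pos=(8.593,19.05), heading=55, 5 segment(s) drawn

Answer: 8.593 19.05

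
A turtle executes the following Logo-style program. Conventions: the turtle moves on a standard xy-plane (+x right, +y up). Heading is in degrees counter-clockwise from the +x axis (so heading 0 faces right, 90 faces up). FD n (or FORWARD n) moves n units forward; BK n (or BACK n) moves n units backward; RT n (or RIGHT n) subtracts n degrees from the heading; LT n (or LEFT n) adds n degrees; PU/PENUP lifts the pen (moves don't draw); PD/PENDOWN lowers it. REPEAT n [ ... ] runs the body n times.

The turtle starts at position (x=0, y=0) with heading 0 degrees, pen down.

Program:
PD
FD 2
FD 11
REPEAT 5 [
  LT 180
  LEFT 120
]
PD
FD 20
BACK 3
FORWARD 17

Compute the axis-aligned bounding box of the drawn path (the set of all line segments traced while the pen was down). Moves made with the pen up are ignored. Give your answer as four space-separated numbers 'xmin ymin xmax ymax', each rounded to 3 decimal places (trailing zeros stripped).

Executing turtle program step by step:
Start: pos=(0,0), heading=0, pen down
PD: pen down
FD 2: (0,0) -> (2,0) [heading=0, draw]
FD 11: (2,0) -> (13,0) [heading=0, draw]
REPEAT 5 [
  -- iteration 1/5 --
  LT 180: heading 0 -> 180
  LT 120: heading 180 -> 300
  -- iteration 2/5 --
  LT 180: heading 300 -> 120
  LT 120: heading 120 -> 240
  -- iteration 3/5 --
  LT 180: heading 240 -> 60
  LT 120: heading 60 -> 180
  -- iteration 4/5 --
  LT 180: heading 180 -> 0
  LT 120: heading 0 -> 120
  -- iteration 5/5 --
  LT 180: heading 120 -> 300
  LT 120: heading 300 -> 60
]
PD: pen down
FD 20: (13,0) -> (23,17.321) [heading=60, draw]
BK 3: (23,17.321) -> (21.5,14.722) [heading=60, draw]
FD 17: (21.5,14.722) -> (30,29.445) [heading=60, draw]
Final: pos=(30,29.445), heading=60, 5 segment(s) drawn

Segment endpoints: x in {0, 2, 13, 21.5, 23, 30}, y in {0, 14.722, 17.321, 29.445}
xmin=0, ymin=0, xmax=30, ymax=29.445

Answer: 0 0 30 29.445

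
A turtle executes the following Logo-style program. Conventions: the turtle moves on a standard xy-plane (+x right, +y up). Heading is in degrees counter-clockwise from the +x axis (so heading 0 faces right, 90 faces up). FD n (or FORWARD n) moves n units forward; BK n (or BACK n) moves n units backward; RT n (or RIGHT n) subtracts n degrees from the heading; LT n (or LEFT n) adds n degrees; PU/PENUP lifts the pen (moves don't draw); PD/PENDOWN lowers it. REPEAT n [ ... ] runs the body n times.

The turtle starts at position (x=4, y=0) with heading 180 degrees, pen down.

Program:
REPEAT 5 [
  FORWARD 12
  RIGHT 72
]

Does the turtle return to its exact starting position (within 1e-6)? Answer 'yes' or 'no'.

Executing turtle program step by step:
Start: pos=(4,0), heading=180, pen down
REPEAT 5 [
  -- iteration 1/5 --
  FD 12: (4,0) -> (-8,0) [heading=180, draw]
  RT 72: heading 180 -> 108
  -- iteration 2/5 --
  FD 12: (-8,0) -> (-11.708,11.413) [heading=108, draw]
  RT 72: heading 108 -> 36
  -- iteration 3/5 --
  FD 12: (-11.708,11.413) -> (-2,18.466) [heading=36, draw]
  RT 72: heading 36 -> 324
  -- iteration 4/5 --
  FD 12: (-2,18.466) -> (7.708,11.413) [heading=324, draw]
  RT 72: heading 324 -> 252
  -- iteration 5/5 --
  FD 12: (7.708,11.413) -> (4,0) [heading=252, draw]
  RT 72: heading 252 -> 180
]
Final: pos=(4,0), heading=180, 5 segment(s) drawn

Start position: (4, 0)
Final position: (4, 0)
Distance = 0; < 1e-6 -> CLOSED

Answer: yes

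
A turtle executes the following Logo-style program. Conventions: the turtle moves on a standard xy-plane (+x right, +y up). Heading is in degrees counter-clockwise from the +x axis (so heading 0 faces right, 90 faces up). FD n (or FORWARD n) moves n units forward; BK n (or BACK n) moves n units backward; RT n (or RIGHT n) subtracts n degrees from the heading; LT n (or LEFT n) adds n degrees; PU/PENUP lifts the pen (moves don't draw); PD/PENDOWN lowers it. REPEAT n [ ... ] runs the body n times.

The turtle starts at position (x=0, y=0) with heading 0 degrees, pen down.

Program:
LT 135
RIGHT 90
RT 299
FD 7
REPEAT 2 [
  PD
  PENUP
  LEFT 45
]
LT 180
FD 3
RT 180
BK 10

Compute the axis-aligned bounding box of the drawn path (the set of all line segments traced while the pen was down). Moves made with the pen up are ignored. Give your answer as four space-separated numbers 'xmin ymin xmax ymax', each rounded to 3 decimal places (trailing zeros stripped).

Answer: -1.929 0 0 6.729

Derivation:
Executing turtle program step by step:
Start: pos=(0,0), heading=0, pen down
LT 135: heading 0 -> 135
RT 90: heading 135 -> 45
RT 299: heading 45 -> 106
FD 7: (0,0) -> (-1.929,6.729) [heading=106, draw]
REPEAT 2 [
  -- iteration 1/2 --
  PD: pen down
  PU: pen up
  LT 45: heading 106 -> 151
  -- iteration 2/2 --
  PD: pen down
  PU: pen up
  LT 45: heading 151 -> 196
]
LT 180: heading 196 -> 16
FD 3: (-1.929,6.729) -> (0.954,7.556) [heading=16, move]
RT 180: heading 16 -> 196
BK 10: (0.954,7.556) -> (10.567,10.312) [heading=196, move]
Final: pos=(10.567,10.312), heading=196, 1 segment(s) drawn

Segment endpoints: x in {-1.929, 0}, y in {0, 6.729}
xmin=-1.929, ymin=0, xmax=0, ymax=6.729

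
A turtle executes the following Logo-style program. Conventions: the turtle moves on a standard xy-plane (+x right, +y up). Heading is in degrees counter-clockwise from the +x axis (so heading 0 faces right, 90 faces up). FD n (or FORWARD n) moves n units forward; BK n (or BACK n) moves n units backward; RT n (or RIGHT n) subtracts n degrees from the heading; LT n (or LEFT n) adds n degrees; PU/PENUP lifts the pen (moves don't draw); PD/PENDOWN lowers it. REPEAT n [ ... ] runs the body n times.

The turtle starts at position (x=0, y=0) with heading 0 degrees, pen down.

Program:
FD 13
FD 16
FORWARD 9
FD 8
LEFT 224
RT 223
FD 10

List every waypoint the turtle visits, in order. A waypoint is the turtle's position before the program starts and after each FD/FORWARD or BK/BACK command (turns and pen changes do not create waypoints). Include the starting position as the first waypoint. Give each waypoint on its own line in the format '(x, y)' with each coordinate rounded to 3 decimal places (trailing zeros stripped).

Executing turtle program step by step:
Start: pos=(0,0), heading=0, pen down
FD 13: (0,0) -> (13,0) [heading=0, draw]
FD 16: (13,0) -> (29,0) [heading=0, draw]
FD 9: (29,0) -> (38,0) [heading=0, draw]
FD 8: (38,0) -> (46,0) [heading=0, draw]
LT 224: heading 0 -> 224
RT 223: heading 224 -> 1
FD 10: (46,0) -> (55.998,0.175) [heading=1, draw]
Final: pos=(55.998,0.175), heading=1, 5 segment(s) drawn
Waypoints (6 total):
(0, 0)
(13, 0)
(29, 0)
(38, 0)
(46, 0)
(55.998, 0.175)

Answer: (0, 0)
(13, 0)
(29, 0)
(38, 0)
(46, 0)
(55.998, 0.175)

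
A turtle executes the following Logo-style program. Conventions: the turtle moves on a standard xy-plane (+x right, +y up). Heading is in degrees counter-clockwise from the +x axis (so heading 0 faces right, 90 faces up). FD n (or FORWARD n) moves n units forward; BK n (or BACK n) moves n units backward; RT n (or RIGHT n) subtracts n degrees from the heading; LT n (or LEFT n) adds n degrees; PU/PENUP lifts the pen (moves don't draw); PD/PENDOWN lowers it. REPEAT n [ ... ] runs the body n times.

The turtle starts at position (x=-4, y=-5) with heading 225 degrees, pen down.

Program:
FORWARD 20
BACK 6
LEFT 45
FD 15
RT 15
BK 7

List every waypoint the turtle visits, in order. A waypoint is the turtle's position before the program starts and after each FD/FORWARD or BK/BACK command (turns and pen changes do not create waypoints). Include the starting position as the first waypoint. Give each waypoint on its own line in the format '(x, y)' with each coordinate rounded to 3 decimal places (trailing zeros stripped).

Executing turtle program step by step:
Start: pos=(-4,-5), heading=225, pen down
FD 20: (-4,-5) -> (-18.142,-19.142) [heading=225, draw]
BK 6: (-18.142,-19.142) -> (-13.899,-14.899) [heading=225, draw]
LT 45: heading 225 -> 270
FD 15: (-13.899,-14.899) -> (-13.899,-29.899) [heading=270, draw]
RT 15: heading 270 -> 255
BK 7: (-13.899,-29.899) -> (-12.088,-23.138) [heading=255, draw]
Final: pos=(-12.088,-23.138), heading=255, 4 segment(s) drawn
Waypoints (5 total):
(-4, -5)
(-18.142, -19.142)
(-13.899, -14.899)
(-13.899, -29.899)
(-12.088, -23.138)

Answer: (-4, -5)
(-18.142, -19.142)
(-13.899, -14.899)
(-13.899, -29.899)
(-12.088, -23.138)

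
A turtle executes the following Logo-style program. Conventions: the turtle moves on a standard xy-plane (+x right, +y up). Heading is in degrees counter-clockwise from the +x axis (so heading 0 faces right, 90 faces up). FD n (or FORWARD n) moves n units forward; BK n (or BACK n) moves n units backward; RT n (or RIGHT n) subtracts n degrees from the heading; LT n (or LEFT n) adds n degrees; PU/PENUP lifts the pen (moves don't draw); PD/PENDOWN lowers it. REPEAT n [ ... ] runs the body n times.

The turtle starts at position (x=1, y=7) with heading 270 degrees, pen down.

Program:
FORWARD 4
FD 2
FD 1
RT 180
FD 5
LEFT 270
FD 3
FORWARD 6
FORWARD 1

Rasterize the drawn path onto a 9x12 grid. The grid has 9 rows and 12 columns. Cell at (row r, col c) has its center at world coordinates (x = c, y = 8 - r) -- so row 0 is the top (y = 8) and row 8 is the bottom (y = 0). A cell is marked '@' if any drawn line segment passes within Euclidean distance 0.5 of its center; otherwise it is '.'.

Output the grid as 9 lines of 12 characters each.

Answer: ............
.@..........
.@..........
.@@@@@@@@@@@
.@..........
.@..........
.@..........
.@..........
.@..........

Derivation:
Segment 0: (1,7) -> (1,3)
Segment 1: (1,3) -> (1,1)
Segment 2: (1,1) -> (1,0)
Segment 3: (1,0) -> (1,5)
Segment 4: (1,5) -> (4,5)
Segment 5: (4,5) -> (10,5)
Segment 6: (10,5) -> (11,5)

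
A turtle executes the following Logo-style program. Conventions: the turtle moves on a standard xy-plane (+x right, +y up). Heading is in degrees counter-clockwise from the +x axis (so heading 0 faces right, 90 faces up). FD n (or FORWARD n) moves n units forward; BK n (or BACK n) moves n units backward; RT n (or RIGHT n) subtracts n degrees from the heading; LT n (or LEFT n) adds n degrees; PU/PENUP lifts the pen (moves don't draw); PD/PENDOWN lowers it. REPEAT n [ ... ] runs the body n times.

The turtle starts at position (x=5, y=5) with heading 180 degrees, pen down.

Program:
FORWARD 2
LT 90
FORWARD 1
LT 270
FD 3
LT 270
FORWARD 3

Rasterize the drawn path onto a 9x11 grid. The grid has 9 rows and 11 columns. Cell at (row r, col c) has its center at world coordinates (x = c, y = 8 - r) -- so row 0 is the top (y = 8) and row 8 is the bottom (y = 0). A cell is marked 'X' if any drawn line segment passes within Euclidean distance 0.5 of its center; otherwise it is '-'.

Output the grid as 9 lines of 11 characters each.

Answer: -----------
X----------
X----------
X--XXX-----
XXXX-------
-----------
-----------
-----------
-----------

Derivation:
Segment 0: (5,5) -> (3,5)
Segment 1: (3,5) -> (3,4)
Segment 2: (3,4) -> (0,4)
Segment 3: (0,4) -> (0,7)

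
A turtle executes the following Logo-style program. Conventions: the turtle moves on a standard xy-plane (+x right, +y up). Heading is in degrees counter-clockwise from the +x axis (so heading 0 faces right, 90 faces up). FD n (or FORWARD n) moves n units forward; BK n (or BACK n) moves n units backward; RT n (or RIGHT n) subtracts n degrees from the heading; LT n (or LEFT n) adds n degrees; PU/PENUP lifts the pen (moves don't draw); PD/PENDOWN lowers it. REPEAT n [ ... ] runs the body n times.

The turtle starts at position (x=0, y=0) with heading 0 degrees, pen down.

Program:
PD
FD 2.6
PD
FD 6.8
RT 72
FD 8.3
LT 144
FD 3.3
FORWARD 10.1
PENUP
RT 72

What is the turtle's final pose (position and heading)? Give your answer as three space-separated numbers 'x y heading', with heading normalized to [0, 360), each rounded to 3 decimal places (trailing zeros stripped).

Answer: 16.106 4.85 0

Derivation:
Executing turtle program step by step:
Start: pos=(0,0), heading=0, pen down
PD: pen down
FD 2.6: (0,0) -> (2.6,0) [heading=0, draw]
PD: pen down
FD 6.8: (2.6,0) -> (9.4,0) [heading=0, draw]
RT 72: heading 0 -> 288
FD 8.3: (9.4,0) -> (11.965,-7.894) [heading=288, draw]
LT 144: heading 288 -> 72
FD 3.3: (11.965,-7.894) -> (12.985,-4.755) [heading=72, draw]
FD 10.1: (12.985,-4.755) -> (16.106,4.85) [heading=72, draw]
PU: pen up
RT 72: heading 72 -> 0
Final: pos=(16.106,4.85), heading=0, 5 segment(s) drawn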